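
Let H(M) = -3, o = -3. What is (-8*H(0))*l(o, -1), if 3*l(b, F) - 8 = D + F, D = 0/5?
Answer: 56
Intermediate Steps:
D = 0 (D = 0*(1/5) = 0)
l(b, F) = 8/3 + F/3 (l(b, F) = 8/3 + (0 + F)/3 = 8/3 + F/3)
(-8*H(0))*l(o, -1) = (-8*(-3))*(8/3 + (1/3)*(-1)) = 24*(8/3 - 1/3) = 24*(7/3) = 56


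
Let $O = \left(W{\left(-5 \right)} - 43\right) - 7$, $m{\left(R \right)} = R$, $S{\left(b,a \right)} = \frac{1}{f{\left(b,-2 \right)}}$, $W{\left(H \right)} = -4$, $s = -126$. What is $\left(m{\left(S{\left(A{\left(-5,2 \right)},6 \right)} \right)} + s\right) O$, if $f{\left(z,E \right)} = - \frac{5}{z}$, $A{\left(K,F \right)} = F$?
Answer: $\frac{34128}{5} \approx 6825.6$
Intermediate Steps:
$S{\left(b,a \right)} = - \frac{b}{5}$ ($S{\left(b,a \right)} = \frac{1}{\left(-5\right) \frac{1}{b}} = - \frac{b}{5}$)
$O = -54$ ($O = \left(-4 - 43\right) - 7 = -47 - 7 = -54$)
$\left(m{\left(S{\left(A{\left(-5,2 \right)},6 \right)} \right)} + s\right) O = \left(\left(- \frac{1}{5}\right) 2 - 126\right) \left(-54\right) = \left(- \frac{2}{5} - 126\right) \left(-54\right) = \left(- \frac{632}{5}\right) \left(-54\right) = \frac{34128}{5}$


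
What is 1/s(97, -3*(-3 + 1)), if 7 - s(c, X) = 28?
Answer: -1/21 ≈ -0.047619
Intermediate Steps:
s(c, X) = -21 (s(c, X) = 7 - 1*28 = 7 - 28 = -21)
1/s(97, -3*(-3 + 1)) = 1/(-21) = -1/21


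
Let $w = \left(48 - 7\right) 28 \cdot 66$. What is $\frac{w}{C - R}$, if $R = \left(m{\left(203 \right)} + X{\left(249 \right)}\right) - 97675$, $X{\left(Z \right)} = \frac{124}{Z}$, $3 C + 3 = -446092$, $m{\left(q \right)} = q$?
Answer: $- \frac{6288744}{4251827} \approx -1.4791$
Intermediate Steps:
$C = - \frac{446095}{3}$ ($C = -1 + \frac{1}{3} \left(-446092\right) = -1 - \frac{446092}{3} = - \frac{446095}{3} \approx -1.487 \cdot 10^{5}$)
$R = - \frac{24270404}{249}$ ($R = \left(203 + \frac{124}{249}\right) - 97675 = \frac{50671}{249} - 97675 = - \frac{24270404}{249} \approx -97472.0$)
$w = 75768$ ($w = 41 \cdot 28 \cdot 66 = 1148 \cdot 66 = 75768$)
$\frac{w}{C - R} = \frac{75768}{- \frac{446095}{3} - - \frac{24270404}{249}} = \frac{75768}{- \frac{446095}{3} + \frac{24270404}{249}} = \frac{75768}{- \frac{4251827}{83}} = 75768 \left(- \frac{83}{4251827}\right) = - \frac{6288744}{4251827}$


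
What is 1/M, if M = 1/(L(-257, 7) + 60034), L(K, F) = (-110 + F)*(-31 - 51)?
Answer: 68480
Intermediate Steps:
L(K, F) = 9020 - 82*F (L(K, F) = (-110 + F)*(-82) = 9020 - 82*F)
M = 1/68480 (M = 1/((9020 - 82*7) + 60034) = 1/((9020 - 574) + 60034) = 1/(8446 + 60034) = 1/68480 ≈ 1.4603e-5)
1/M = 1/(1/68480) = 68480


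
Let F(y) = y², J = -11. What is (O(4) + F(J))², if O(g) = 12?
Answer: 17689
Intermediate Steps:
(O(4) + F(J))² = (12 + (-11)²)² = (12 + 121)² = 133² = 17689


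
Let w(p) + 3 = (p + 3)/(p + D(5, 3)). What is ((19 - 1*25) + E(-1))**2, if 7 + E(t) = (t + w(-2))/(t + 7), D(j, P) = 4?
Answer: 26569/144 ≈ 184.51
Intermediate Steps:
w(p) = -3 + (3 + p)/(4 + p) (w(p) = -3 + (p + 3)/(p + 4) = -3 + (3 + p)/(4 + p))
E(t) = -7 + (-5/2 + t)/(7 + t) (E(t) = -7 + (t + (-9 - 2*(-2))/(4 - 2))/(t + 7) = -7 + (t + (-9 + 4)/2)/(7 + t) = -7 + (t + (1/2)*(-5))/(7 + t) = -7 + (t - 5/2)/(7 + t) = -7 + (-5/2 + t)/(7 + t))
((19 - 1*25) + E(-1))**2 = ((19 - 1*25) + (-103 - 12*(-1))/(2*(7 - 1)))**2 = ((19 - 25) + (1/2)*(-103 + 12)/6)**2 = (-6 + (1/2)*(1/6)*(-91))**2 = (-6 - 91/12)**2 = (-163/12)**2 = 26569/144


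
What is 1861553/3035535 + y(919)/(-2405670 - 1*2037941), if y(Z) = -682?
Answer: 8274087622753/13488736716885 ≈ 0.61341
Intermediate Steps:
1861553/3035535 + y(919)/(-2405670 - 1*2037941) = 1861553/3035535 - 682/(-2405670 - 1*2037941) = 1861553*(1/3035535) - 682/(-2405670 - 2037941) = 1861553/3035535 - 682/(-4443611) = 1861553/3035535 - 682*(-1/4443611) = 1861553/3035535 + 682/4443611 = 8274087622753/13488736716885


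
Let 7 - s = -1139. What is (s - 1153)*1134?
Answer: -7938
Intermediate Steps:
s = 1146 (s = 7 - 1*(-1139) = 7 + 1139 = 1146)
(s - 1153)*1134 = (1146 - 1153)*1134 = -7*1134 = -7938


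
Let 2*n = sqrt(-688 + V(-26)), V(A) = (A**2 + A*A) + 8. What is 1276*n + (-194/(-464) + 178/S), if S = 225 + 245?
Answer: 43443/54520 + 2552*sqrt(42) ≈ 16540.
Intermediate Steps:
V(A) = 8 + 2*A**2 (V(A) = (A**2 + A**2) + 8 = 2*A**2 + 8 = 8 + 2*A**2)
S = 470
n = 2*sqrt(42) (n = sqrt(-688 + (8 + 2*(-26)**2))/2 = sqrt(-688 + (8 + 2*676))/2 = sqrt(-688 + (8 + 1352))/2 = sqrt(-688 + 1360)/2 = sqrt(672)/2 = (4*sqrt(42))/2 = 2*sqrt(42) ≈ 12.961)
1276*n + (-194/(-464) + 178/S) = 1276*(2*sqrt(42)) + (-194/(-464) + 178/470) = 2552*sqrt(42) + (-194*(-1/464) + 178*(1/470)) = 2552*sqrt(42) + (97/232 + 89/235) = 2552*sqrt(42) + 43443/54520 = 43443/54520 + 2552*sqrt(42)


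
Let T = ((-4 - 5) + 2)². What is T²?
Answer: 2401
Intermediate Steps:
T = 49 (T = (-9 + 2)² = (-7)² = 49)
T² = 49² = 2401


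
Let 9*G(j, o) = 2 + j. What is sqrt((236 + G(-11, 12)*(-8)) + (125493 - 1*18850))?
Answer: sqrt(106887) ≈ 326.94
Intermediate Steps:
G(j, o) = 2/9 + j/9 (G(j, o) = (2 + j)/9 = 2/9 + j/9)
sqrt((236 + G(-11, 12)*(-8)) + (125493 - 1*18850)) = sqrt((236 + (2/9 + (1/9)*(-11))*(-8)) + (125493 - 1*18850)) = sqrt((236 + (2/9 - 11/9)*(-8)) + (125493 - 18850)) = sqrt((236 - 1*(-8)) + 106643) = sqrt((236 + 8) + 106643) = sqrt(244 + 106643) = sqrt(106887)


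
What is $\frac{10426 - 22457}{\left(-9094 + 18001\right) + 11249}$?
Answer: $- \frac{12031}{20156} \approx -0.59689$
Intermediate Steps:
$\frac{10426 - 22457}{\left(-9094 + 18001\right) + 11249} = - \frac{12031}{8907 + 11249} = - \frac{12031}{20156}$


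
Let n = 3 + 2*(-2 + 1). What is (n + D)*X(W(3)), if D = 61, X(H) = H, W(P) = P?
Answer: 186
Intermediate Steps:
n = 1 (n = 3 + 2*(-1) = 3 - 2 = 1)
(n + D)*X(W(3)) = (1 + 61)*3 = 62*3 = 186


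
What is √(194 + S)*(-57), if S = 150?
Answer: -114*√86 ≈ -1057.2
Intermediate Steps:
√(194 + S)*(-57) = √(194 + 150)*(-57) = √344*(-57) = (2*√86)*(-57) = -114*√86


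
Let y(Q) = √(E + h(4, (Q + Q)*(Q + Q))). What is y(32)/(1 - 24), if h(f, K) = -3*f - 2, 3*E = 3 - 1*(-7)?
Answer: -4*I*√6/69 ≈ -0.142*I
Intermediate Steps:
E = 10/3 (E = (3 - 1*(-7))/3 = (3 + 7)/3 = (⅓)*10 = 10/3 ≈ 3.3333)
h(f, K) = -2 - 3*f
y(Q) = 4*I*√6/3 (y(Q) = √(10/3 + (-2 - 3*4)) = √(10/3 + (-2 - 12)) = √(10/3 - 14) = √(-32/3) = 4*I*√6/3)
y(32)/(1 - 24) = (4*I*√6/3)/(1 - 24) = (4*I*√6/3)/(-23) = (4*I*√6/3)*(-1/23) = -4*I*√6/69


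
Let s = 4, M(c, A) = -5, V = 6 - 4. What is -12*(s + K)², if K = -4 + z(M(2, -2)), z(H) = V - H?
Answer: -588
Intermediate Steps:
V = 2
z(H) = 2 - H
K = 3 (K = -4 + (2 - 1*(-5)) = -4 + (2 + 5) = -4 + 7 = 3)
-12*(s + K)² = -12*(4 + 3)² = -12*7² = -12*49 = -588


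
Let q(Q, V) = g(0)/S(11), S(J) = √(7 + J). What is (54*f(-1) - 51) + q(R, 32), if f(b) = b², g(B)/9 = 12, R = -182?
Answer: 3 + 18*√2 ≈ 28.456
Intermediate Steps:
g(B) = 108 (g(B) = 9*12 = 108)
q(Q, V) = 18*√2 (q(Q, V) = 108/(√(7 + 11)) = 108/(√18) = 108/((3*√2)) = 108*(√2/6) = 18*√2)
(54*f(-1) - 51) + q(R, 32) = (54*(-1)² - 51) + 18*√2 = (54*1 - 51) + 18*√2 = (54 - 51) + 18*√2 = 3 + 18*√2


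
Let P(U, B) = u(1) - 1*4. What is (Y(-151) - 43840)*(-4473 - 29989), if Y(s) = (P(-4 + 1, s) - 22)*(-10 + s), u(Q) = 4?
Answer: 1388749676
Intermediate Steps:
P(U, B) = 0 (P(U, B) = 4 - 1*4 = 4 - 4 = 0)
Y(s) = 220 - 22*s (Y(s) = (0 - 22)*(-10 + s) = -22*(-10 + s) = 220 - 22*s)
(Y(-151) - 43840)*(-4473 - 29989) = ((220 - 22*(-151)) - 43840)*(-4473 - 29989) = ((220 + 3322) - 43840)*(-34462) = (3542 - 43840)*(-34462) = -40298*(-34462) = 1388749676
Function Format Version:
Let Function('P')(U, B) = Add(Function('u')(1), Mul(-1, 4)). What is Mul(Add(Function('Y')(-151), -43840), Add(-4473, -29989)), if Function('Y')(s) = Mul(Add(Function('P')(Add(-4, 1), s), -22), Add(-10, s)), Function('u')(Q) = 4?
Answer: 1388749676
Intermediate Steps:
Function('P')(U, B) = 0 (Function('P')(U, B) = Add(4, Mul(-1, 4)) = Add(4, -4) = 0)
Function('Y')(s) = Add(220, Mul(-22, s)) (Function('Y')(s) = Mul(Add(0, -22), Add(-10, s)) = Mul(-22, Add(-10, s)) = Add(220, Mul(-22, s)))
Mul(Add(Function('Y')(-151), -43840), Add(-4473, -29989)) = Mul(Add(Add(220, Mul(-22, -151)), -43840), Add(-4473, -29989)) = Mul(Add(Add(220, 3322), -43840), -34462) = Mul(Add(3542, -43840), -34462) = Mul(-40298, -34462) = 1388749676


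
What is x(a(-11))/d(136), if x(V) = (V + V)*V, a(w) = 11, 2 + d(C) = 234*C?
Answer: 121/15911 ≈ 0.0076048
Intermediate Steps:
d(C) = -2 + 234*C
x(V) = 2*V² (x(V) = (2*V)*V = 2*V²)
x(a(-11))/d(136) = (2*11²)/(-2 + 234*136) = (2*121)/(-2 + 31824) = 242/31822 = 242*(1/31822) = 121/15911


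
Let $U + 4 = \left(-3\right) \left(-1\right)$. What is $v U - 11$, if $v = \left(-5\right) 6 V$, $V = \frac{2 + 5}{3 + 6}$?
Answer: $\frac{37}{3} \approx 12.333$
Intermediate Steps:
$U = -1$ ($U = -4 - -3 = -4 + 3 = -1$)
$V = \frac{7}{9} \approx 0.77778$
$v = - \frac{70}{3}$ ($v = \left(-5\right) 6 \cdot \frac{7}{9} = \left(-30\right) \frac{7}{9} = - \frac{70}{3} \approx -23.333$)
$v U - 11 = \left(- \frac{70}{3}\right) \left(-1\right) - 11 = \frac{70}{3} - 11 = \frac{37}{3}$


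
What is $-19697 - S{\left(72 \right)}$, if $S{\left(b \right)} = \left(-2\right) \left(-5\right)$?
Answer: $-19707$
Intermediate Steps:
$S{\left(b \right)} = 10$
$-19697 - S{\left(72 \right)} = -19697 - 10 = -19707$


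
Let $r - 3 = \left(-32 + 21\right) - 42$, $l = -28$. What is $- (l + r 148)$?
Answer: $7428$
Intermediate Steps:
$r = -50$ ($r = 3 + \left(\left(-32 + 21\right) - 42\right) = 3 - 53 = -50$)
$- (l + r 148) = - (-28 - 7400) = \left(-1\right) \left(-7428\right) = 7428$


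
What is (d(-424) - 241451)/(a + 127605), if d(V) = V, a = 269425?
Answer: -48375/79406 ≈ -0.60921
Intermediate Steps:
(d(-424) - 241451)/(a + 127605) = (-424 - 241451)/(269425 + 127605) = -241875/397030 = -241875*1/397030 = -48375/79406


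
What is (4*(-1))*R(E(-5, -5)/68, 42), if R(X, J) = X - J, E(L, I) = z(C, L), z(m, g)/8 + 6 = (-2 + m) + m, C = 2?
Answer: 2888/17 ≈ 169.88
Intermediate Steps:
z(m, g) = -64 + 16*m (z(m, g) = -48 + 8*((-2 + m) + m) = -48 + 8*(-2 + 2*m) = -48 + (-16 + 16*m) = -64 + 16*m)
E(L, I) = -32 (E(L, I) = -64 + 16*2 = -64 + 32 = -32)
(4*(-1))*R(E(-5, -5)/68, 42) = (4*(-1))*(-32/68 - 1*42) = -4*(-32*1/68 - 42) = -4*(-8/17 - 42) = -4*(-722/17) = 2888/17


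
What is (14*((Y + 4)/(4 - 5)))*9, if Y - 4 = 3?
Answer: -1386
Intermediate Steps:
Y = 7 (Y = 4 + 3 = 7)
(14*((Y + 4)/(4 - 5)))*9 = (14*((7 + 4)/(4 - 5)))*9 = (14*(11/(-1)))*9 = (14*(11*(-1)))*9 = (14*(-11))*9 = -154*9 = -1386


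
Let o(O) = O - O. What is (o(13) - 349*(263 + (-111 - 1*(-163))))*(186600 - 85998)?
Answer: -11059680870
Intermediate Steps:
o(O) = 0
(o(13) - 349*(263 + (-111 - 1*(-163))))*(186600 - 85998) = (0 - 349*(263 + (-111 - 1*(-163))))*(186600 - 85998) = (0 - 349*(263 + (-111 + 163)))*100602 = (0 - 349*(263 + 52))*100602 = (0 - 349*315)*100602 = (0 - 109935)*100602 = -109935*100602 = -11059680870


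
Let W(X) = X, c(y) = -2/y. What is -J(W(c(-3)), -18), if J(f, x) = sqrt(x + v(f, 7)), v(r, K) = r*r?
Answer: -I*sqrt(158)/3 ≈ -4.1899*I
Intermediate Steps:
v(r, K) = r**2
J(f, x) = sqrt(x + f**2)
-J(W(c(-3)), -18) = -sqrt(-18 + (-2/(-3))**2) = -sqrt(-18 + (-2*(-1/3))**2) = -sqrt(-18 + (2/3)**2) = -sqrt(-18 + 4/9) = -sqrt(-158/9) = -I*sqrt(158)/3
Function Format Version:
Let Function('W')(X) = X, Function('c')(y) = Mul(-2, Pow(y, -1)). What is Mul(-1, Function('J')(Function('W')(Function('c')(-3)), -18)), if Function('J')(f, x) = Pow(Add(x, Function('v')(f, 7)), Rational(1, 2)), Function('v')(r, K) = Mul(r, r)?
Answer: Mul(Rational(-1, 3), I, Pow(158, Rational(1, 2))) ≈ Mul(-4.1899, I)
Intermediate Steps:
Function('v')(r, K) = Pow(r, 2)
Function('J')(f, x) = Pow(Add(x, Pow(f, 2)), Rational(1, 2))
Mul(-1, Function('J')(Function('W')(Function('c')(-3)), -18)) = Mul(-1, Pow(Add(-18, Pow(Mul(-2, Pow(-3, -1)), 2)), Rational(1, 2))) = Mul(-1, Pow(Add(-18, Pow(Mul(-2, Rational(-1, 3)), 2)), Rational(1, 2))) = Mul(-1, Pow(Add(-18, Pow(Rational(2, 3), 2)), Rational(1, 2))) = Mul(-1, Pow(Add(-18, Rational(4, 9)), Rational(1, 2))) = Mul(-1, Pow(Rational(-158, 9), Rational(1, 2))) = Mul(-1, Mul(Rational(1, 3), I, Pow(158, Rational(1, 2)))) = Mul(Rational(-1, 3), I, Pow(158, Rational(1, 2)))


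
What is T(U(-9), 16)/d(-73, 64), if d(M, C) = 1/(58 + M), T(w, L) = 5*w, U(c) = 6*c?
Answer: 4050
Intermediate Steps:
T(U(-9), 16)/d(-73, 64) = (5*(6*(-9)))/(1/(58 - 73)) = (5*(-54))/(1/(-15)) = -270/(-1/15) = -270*(-15) = 4050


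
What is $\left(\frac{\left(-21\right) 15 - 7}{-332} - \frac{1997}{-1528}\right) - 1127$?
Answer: $- \frac{142641893}{126824} \approx -1124.7$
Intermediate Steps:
$\left(\frac{\left(-21\right) 15 - 7}{-332} - \frac{1997}{-1528}\right) - 1127 = \left(\left(-315 - 7\right) \left(- \frac{1}{332}\right) - - \frac{1997}{1528}\right) - 1127 = \left(\left(-322\right) \left(- \frac{1}{332}\right) + \frac{1997}{1528}\right) - 1127 = \left(\frac{161}{166} + \frac{1997}{1528}\right) - 1127 = \frac{288755}{126824} - 1127 = - \frac{142641893}{126824}$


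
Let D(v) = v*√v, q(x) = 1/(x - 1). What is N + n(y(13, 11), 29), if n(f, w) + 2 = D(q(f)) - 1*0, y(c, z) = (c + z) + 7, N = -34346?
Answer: -34348 + √30/900 ≈ -34348.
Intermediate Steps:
q(x) = 1/(-1 + x)
D(v) = v^(3/2)
y(c, z) = 7 + c + z
n(f, w) = -2 + (1/(-1 + f))^(3/2) (n(f, w) = -2 + ((1/(-1 + f))^(3/2) - 1*0) = -2 + ((1/(-1 + f))^(3/2) + 0) = -2 + (1/(-1 + f))^(3/2))
N + n(y(13, 11), 29) = -34346 + (-2 + (1/(-1 + (7 + 13 + 11)))^(3/2)) = -34346 + (-2 + (1/(-1 + 31))^(3/2)) = -34346 + (-2 + (1/30)^(3/2)) = -34346 + (-2 + √30/900) = -34348 + √30/900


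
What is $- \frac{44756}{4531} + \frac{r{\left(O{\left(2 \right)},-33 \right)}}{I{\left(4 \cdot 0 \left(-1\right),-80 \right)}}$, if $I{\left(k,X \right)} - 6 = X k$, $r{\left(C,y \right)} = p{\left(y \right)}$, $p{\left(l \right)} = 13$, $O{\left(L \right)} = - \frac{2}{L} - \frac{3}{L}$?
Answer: $- \frac{209633}{27186} \approx -7.7111$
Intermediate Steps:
$O{\left(L \right)} = - \frac{5}{L}$
$r{\left(C,y \right)} = 13$
$I{\left(k,X \right)} = 6 + X k$
$- \frac{44756}{4531} + \frac{r{\left(O{\left(2 \right)},-33 \right)}}{I{\left(4 \cdot 0 \left(-1\right),-80 \right)}} = - \frac{44756}{4531} + \frac{13}{6 - 80 \cdot 4 \cdot 0 \left(-1\right)} = \left(-44756\right) \frac{1}{4531} + \frac{13}{6 - 80 \cdot 0 \left(-1\right)} = - \frac{44756}{4531} + \frac{13}{6 - 0} = - \frac{44756}{4531} + \frac{13}{6 + 0} = - \frac{44756}{4531} + \frac{13}{6} = - \frac{209633}{27186}$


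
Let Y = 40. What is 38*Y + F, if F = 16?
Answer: 1536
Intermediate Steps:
38*Y + F = 38*40 + 16 = 1520 + 16 = 1536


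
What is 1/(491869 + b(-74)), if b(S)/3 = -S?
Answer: 1/492091 ≈ 2.0321e-6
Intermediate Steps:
b(S) = -3*S (b(S) = 3*(-S) = -3*S)
1/(491869 + b(-74)) = 1/(491869 - 3*(-74)) = 1/(491869 + 222) = 1/492091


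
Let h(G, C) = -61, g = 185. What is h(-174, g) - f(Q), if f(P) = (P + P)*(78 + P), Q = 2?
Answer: -381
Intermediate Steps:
f(P) = 2*P*(78 + P) (f(P) = (2*P)*(78 + P) = 2*P*(78 + P))
h(-174, g) - f(Q) = -61 - 2*2*(78 + 2) = -61 - 2*2*80 = -61 - 1*320 = -61 - 320 = -381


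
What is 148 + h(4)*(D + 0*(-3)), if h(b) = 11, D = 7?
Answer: 225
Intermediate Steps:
148 + h(4)*(D + 0*(-3)) = 148 + 11*(7 + 0*(-3)) = 148 + 11*(7 + 0) = 148 + 11*7 = 148 + 77 = 225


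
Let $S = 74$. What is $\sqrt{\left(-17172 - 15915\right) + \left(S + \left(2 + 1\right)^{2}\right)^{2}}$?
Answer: $i \sqrt{26198} \approx 161.86 i$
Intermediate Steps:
$\sqrt{\left(-17172 - 15915\right) + \left(S + \left(2 + 1\right)^{2}\right)^{2}} = \sqrt{\left(-17172 - 15915\right) + \left(74 + \left(2 + 1\right)^{2}\right)^{2}} = \sqrt{\left(-17172 - 15915\right) + \left(74 + 3^{2}\right)^{2}} = \sqrt{-33087 + \left(74 + 9\right)^{2}} = \sqrt{-33087 + 83^{2}} = \sqrt{-33087 + 6889} = \sqrt{-26198} = i \sqrt{26198}$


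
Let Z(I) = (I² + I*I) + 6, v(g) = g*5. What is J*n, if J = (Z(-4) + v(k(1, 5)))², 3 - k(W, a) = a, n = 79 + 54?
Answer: 104272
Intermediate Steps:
n = 133
k(W, a) = 3 - a
v(g) = 5*g
Z(I) = 6 + 2*I² (Z(I) = (I² + I²) + 6 = 2*I² + 6 = 6 + 2*I²)
J = 784 (J = ((6 + 2*(-4)²) + 5*(3 - 1*5))² = ((6 + 2*16) + 5*(3 - 5))² = ((6 + 32) + 5*(-2))² = (38 - 10)² = 28² = 784)
J*n = 784*133 = 104272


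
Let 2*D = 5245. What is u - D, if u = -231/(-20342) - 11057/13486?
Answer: -51404145157/19595158 ≈ -2623.3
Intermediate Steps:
D = 5245/2 (D = (½)*5245 = 5245/2 ≈ 2622.5)
u = -7921651/9797579 (u = -231*(-1/20342) - 11057*1/13486 = 33/2906 - 11057/13486 = -7921651/9797579 ≈ -0.80853)
u - D = -7921651/9797579 - 1*5245/2 = -7921651/9797579 - 5245/2 = -51404145157/19595158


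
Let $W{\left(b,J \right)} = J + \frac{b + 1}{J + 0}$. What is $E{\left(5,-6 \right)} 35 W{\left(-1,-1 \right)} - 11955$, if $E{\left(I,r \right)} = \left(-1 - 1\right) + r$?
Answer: $-11675$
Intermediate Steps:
$W{\left(b,J \right)} = J + \frac{1 + b}{J}$
$E{\left(I,r \right)} = -2 + r$
$E{\left(5,-6 \right)} 35 W{\left(-1,-1 \right)} - 11955 = \left(-2 - 6\right) 35 \frac{1 - 1 + \left(-1\right)^{2}}{-1} - 11955 = \left(-8\right) 35 \left(- (1 - 1 + 1)\right) - 11955 = - 280 \left(\left(-1\right) 1\right) - 11955 = \left(-280\right) \left(-1\right) - 11955 = 280 - 11955 = -11675$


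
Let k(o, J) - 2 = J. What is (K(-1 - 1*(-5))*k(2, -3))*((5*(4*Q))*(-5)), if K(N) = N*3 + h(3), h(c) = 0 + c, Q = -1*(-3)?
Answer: 4500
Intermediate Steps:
k(o, J) = 2 + J
Q = 3
h(c) = c
K(N) = 3 + 3*N (K(N) = N*3 + 3 = 3*N + 3 = 3 + 3*N)
(K(-1 - 1*(-5))*k(2, -3))*((5*(4*Q))*(-5)) = ((3 + 3*(-1 - 1*(-5)))*(2 - 3))*((5*(4*3))*(-5)) = ((3 + 3*(-1 + 5))*(-1))*((5*12)*(-5)) = ((3 + 3*4)*(-1))*(60*(-5)) = ((3 + 12)*(-1))*(-300) = (15*(-1))*(-300) = -15*(-300) = 4500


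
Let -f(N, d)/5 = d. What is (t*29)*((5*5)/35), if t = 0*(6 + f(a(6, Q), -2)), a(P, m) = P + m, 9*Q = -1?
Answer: 0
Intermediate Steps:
Q = -⅑ (Q = (⅑)*(-1) = -⅑ ≈ -0.11111)
f(N, d) = -5*d
t = 0 (t = 0*(6 - 5*(-2)) = 0*(6 + 10) = 0*16 = 0)
(t*29)*((5*5)/35) = (0*29)*((5*5)/35) = 0*(25*(1/35)) = 0*(5/7) = 0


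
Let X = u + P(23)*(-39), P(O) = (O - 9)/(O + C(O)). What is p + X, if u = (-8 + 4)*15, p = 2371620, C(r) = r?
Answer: 54545607/23 ≈ 2.3715e+6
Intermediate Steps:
u = -60 (u = -4*15 = -60)
P(O) = (-9 + O)/(2*O) (P(O) = (O - 9)/(O + O) = (-9 + O)/((2*O)) = (-9 + O)*(1/(2*O)) = (-9 + O)/(2*O))
X = -1653/23 (X = -60 + ((½)*(-9 + 23)/23)*(-39) = -60 + ((½)*(1/23)*14)*(-39) = -60 + (7/23)*(-39) = -60 - 273/23 = -1653/23 ≈ -71.870)
p + X = 2371620 - 1653/23 = 54545607/23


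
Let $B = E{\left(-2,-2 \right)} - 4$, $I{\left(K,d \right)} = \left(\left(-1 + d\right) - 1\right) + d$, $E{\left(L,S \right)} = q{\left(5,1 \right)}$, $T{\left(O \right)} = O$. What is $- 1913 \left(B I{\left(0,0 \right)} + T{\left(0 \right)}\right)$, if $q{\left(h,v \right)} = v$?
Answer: $-11478$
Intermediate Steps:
$E{\left(L,S \right)} = 1$
$I{\left(K,d \right)} = -2 + 2 d$ ($I{\left(K,d \right)} = \left(-2 + d\right) + d = -2 + 2 d$)
$B = -3$ ($B = 1 - 4 = -3$)
$- 1913 \left(B I{\left(0,0 \right)} + T{\left(0 \right)}\right) = - 1913 \left(- 3 \left(-2 + 2 \cdot 0\right) + 0\right) = - 1913 \left(- 3 \left(-2 + 0\right) + 0\right) = - 1913 \left(\left(-3\right) \left(-2\right) + 0\right) = - 1913 \left(6 + 0\right) = \left(-1913\right) 6 = -11478$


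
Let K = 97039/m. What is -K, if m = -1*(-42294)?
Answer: -97039/42294 ≈ -2.2944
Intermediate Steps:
m = 42294
K = 97039/42294 ≈ 2.2944
-K = -1*97039/42294 = -97039/42294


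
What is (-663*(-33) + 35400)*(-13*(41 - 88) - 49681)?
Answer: -2810680530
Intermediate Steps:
(-663*(-33) + 35400)*(-13*(41 - 88) - 49681) = (21879 + 35400)*(-13*(-47) - 49681) = 57279*(611 - 49681) = 57279*(-49070) = -2810680530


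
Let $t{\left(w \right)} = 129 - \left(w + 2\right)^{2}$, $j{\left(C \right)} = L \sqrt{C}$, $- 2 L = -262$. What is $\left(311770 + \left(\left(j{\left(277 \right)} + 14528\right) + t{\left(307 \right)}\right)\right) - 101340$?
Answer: $129606 + 131 \sqrt{277} \approx 1.3179 \cdot 10^{5}$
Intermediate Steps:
$L = 131$ ($L = \left(- \frac{1}{2}\right) \left(-262\right) = 131$)
$j{\left(C \right)} = 131 \sqrt{C}$
$t{\left(w \right)} = 129 - \left(2 + w\right)^{2}$
$\left(311770 + \left(\left(j{\left(277 \right)} + 14528\right) + t{\left(307 \right)}\right)\right) - 101340 = \left(311770 + \left(\left(131 \sqrt{277} + 14528\right) + \left(129 - \left(2 + 307\right)^{2}\right)\right)\right) - 101340 = \left(311770 + \left(\left(14528 + 131 \sqrt{277}\right) + \left(129 - 309^{2}\right)\right)\right) - 101340 = \left(311770 + \left(\left(14528 + 131 \sqrt{277}\right) + \left(129 - 95481\right)\right)\right) - 101340 = \left(311770 - \left(80824 - 131 \sqrt{277}\right)\right) - 101340 = \left(230946 + 131 \sqrt{277}\right) - 101340 = 129606 + 131 \sqrt{277}$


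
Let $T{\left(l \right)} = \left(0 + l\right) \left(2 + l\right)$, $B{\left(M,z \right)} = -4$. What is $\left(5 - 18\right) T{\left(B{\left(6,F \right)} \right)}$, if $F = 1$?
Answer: $-104$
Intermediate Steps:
$T{\left(l \right)} = l \left(2 + l\right)$
$\left(5 - 18\right) T{\left(B{\left(6,F \right)} \right)} = \left(5 - 18\right) \left(- 4 \left(2 - 4\right)\right) = - 13 \left(\left(-4\right) \left(-2\right)\right) = \left(-13\right) 8 = -104$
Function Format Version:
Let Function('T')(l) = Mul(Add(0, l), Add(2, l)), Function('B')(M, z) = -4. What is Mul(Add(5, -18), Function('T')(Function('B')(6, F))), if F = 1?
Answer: -104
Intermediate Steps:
Function('T')(l) = Mul(l, Add(2, l))
Mul(Add(5, -18), Function('T')(Function('B')(6, F))) = Mul(Add(5, -18), Mul(-4, Add(2, -4))) = Mul(-13, Mul(-4, -2)) = Mul(-13, 8) = -104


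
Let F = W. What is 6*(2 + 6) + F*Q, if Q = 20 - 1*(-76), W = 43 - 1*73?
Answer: -2832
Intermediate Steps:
W = -30 (W = 43 - 73 = -30)
F = -30
Q = 96 (Q = 20 + 76 = 96)
6*(2 + 6) + F*Q = 6*(2 + 6) - 30*96 = 6*8 - 2880 = 48 - 2880 = -2832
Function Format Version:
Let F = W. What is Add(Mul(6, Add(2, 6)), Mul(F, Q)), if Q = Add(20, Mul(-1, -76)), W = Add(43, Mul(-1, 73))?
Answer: -2832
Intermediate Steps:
W = -30 (W = Add(43, -73) = -30)
F = -30
Q = 96 (Q = Add(20, 76) = 96)
Add(Mul(6, Add(2, 6)), Mul(F, Q)) = Add(Mul(6, Add(2, 6)), Mul(-30, 96)) = Add(Mul(6, 8), -2880) = Add(48, -2880) = -2832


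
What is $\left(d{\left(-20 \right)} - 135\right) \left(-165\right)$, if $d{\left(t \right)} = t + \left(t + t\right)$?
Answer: $32175$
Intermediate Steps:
$d{\left(t \right)} = 3 t$ ($d{\left(t \right)} = t + 2 t = 3 t$)
$\left(d{\left(-20 \right)} - 135\right) \left(-165\right) = \left(3 \left(-20\right) - 135\right) \left(-165\right) = \left(-60 - 135\right) \left(-165\right) = \left(-195\right) \left(-165\right) = 32175$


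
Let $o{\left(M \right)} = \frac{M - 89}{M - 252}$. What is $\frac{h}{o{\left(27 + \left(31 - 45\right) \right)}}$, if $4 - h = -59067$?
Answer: $\frac{743051}{4} \approx 1.8576 \cdot 10^{5}$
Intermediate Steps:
$h = 59071$ ($h = 4 - -59067 = 4 + 59067 = 59071$)
$o{\left(M \right)} = \frac{-89 + M}{-252 + M}$
$\frac{h}{o{\left(27 + \left(31 - 45\right) \right)}} = \frac{59071}{\frac{1}{-252 + \left(27 + \left(31 - 45\right)\right)} \left(-89 + \left(27 + \left(31 - 45\right)\right)\right)} = \frac{59071}{\frac{1}{-252 + \left(27 - 14\right)} \left(-89 + \left(27 - 14\right)\right)} = \frac{59071}{\frac{1}{-252 + 13} \left(-89 + 13\right)} = \frac{59071}{\frac{1}{-239} \left(-76\right)} = \frac{59071}{\left(- \frac{1}{239}\right) \left(-76\right)} = \frac{59071}{\frac{76}{239}} = 59071 \cdot \frac{239}{76} = \frac{743051}{4}$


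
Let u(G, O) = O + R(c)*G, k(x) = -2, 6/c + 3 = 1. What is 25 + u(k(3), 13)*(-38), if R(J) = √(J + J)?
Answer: -469 + 76*I*√6 ≈ -469.0 + 186.16*I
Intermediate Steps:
c = -3 (c = 6/(-3 + 1) = 6/(-2) = 6*(-½) = -3)
R(J) = √2*√J (R(J) = √(2*J) = √2*√J)
u(G, O) = O + I*G*√6 (u(G, O) = O + (√2*√(-3))*G = O + (√2*(I*√3))*G = O + (I*√6)*G = O + I*G*√6)
25 + u(k(3), 13)*(-38) = 25 + (13 + I*(-2)*√6)*(-38) = 25 + (13 - 2*I*√6)*(-38) = 25 + (-494 + 76*I*√6) = -469 + 76*I*√6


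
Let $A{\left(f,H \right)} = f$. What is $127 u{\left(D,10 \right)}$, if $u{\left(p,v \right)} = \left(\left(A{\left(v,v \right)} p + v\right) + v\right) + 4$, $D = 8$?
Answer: $13208$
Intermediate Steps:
$u{\left(p,v \right)} = 4 + 2 v + p v$ ($u{\left(p,v \right)} = \left(\left(v p + v\right) + v\right) + 4 = \left(\left(p v + v\right) + v\right) + 4 = \left(\left(v + p v\right) + v\right) + 4 = \left(2 v + p v\right) + 4 = 4 + 2 v + p v$)
$127 u{\left(D,10 \right)} = 127 \left(4 + 2 \cdot 10 + 8 \cdot 10\right) = 127 \left(4 + 20 + 80\right) = 127 \cdot 104 = 13208$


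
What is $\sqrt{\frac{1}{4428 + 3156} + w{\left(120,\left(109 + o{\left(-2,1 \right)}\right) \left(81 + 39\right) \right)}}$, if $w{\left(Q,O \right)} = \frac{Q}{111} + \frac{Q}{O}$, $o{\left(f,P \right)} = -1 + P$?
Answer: $\frac{\sqrt{63754944856602}}{7646568} \approx 1.0442$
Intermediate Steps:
$w{\left(Q,O \right)} = \frac{Q}{111} + \frac{Q}{O}$ ($w{\left(Q,O \right)} = Q \frac{1}{111} + \frac{Q}{O} = \frac{Q}{111} + \frac{Q}{O}$)
$\sqrt{\frac{1}{4428 + 3156} + w{\left(120,\left(109 + o{\left(-2,1 \right)}\right) \left(81 + 39\right) \right)}} = \sqrt{\frac{1}{4428 + 3156} + \left(\frac{1}{111} \cdot 120 + \frac{120}{\left(109 + \left(-1 + 1\right)\right) \left(81 + 39\right)}\right)} = \sqrt{\frac{1}{7584} + \left(\frac{40}{37} + \frac{120}{\left(109 + 0\right) 120}\right)} = \sqrt{\frac{1}{7584} + \left(\frac{40}{37} + \frac{120}{109 \cdot 120}\right)} = \sqrt{\frac{1}{7584} + \left(\frac{40}{37} + \frac{120}{13080}\right)} = \sqrt{\frac{1}{7584} + \left(\frac{40}{37} + 120 \cdot \frac{1}{13080}\right)} = \sqrt{\frac{1}{7584} + \left(\frac{40}{37} + \frac{1}{109}\right)} = \sqrt{\frac{1}{7584} + \frac{4397}{4033}} = \sqrt{\frac{33350881}{30586272}} = \frac{\sqrt{63754944856602}}{7646568}$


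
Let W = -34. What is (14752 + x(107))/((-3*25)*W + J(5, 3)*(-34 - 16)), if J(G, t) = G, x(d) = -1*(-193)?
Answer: 2989/460 ≈ 6.4978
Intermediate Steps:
x(d) = 193
(14752 + x(107))/((-3*25)*W + J(5, 3)*(-34 - 16)) = (14752 + 193)/(-3*25*(-34) + 5*(-34 - 16)) = 14945/(-75*(-34) + 5*(-50)) = 14945/(2550 - 250) = 14945/2300 = 14945*(1/2300) = 2989/460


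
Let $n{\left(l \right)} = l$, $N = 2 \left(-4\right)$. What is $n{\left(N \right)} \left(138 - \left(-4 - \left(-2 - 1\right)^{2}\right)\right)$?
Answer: $-1208$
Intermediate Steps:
$N = -8$
$n{\left(N \right)} \left(138 - \left(-4 - \left(-2 - 1\right)^{2}\right)\right) = - 8 \left(138 - \left(-4 - \left(-2 - 1\right)^{2}\right)\right) = - 8 \left(138 + \left(\left(\left(-3\right)^{2} - 22\right) + 26\right)\right) = - 8 \left(138 + \left(\left(9 - 22\right) + 26\right)\right) = - 8 \left(138 + \left(-13 + 26\right)\right) = - 8 \left(138 + 13\right) = \left(-8\right) 151 = -1208$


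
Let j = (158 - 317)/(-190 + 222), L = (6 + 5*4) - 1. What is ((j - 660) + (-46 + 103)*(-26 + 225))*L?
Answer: 8542425/32 ≈ 2.6695e+5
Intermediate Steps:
L = 25 (L = (6 + 20) - 1 = 26 - 1 = 25)
j = -159/32 ≈ -4.9688
((j - 660) + (-46 + 103)*(-26 + 225))*L = ((-159/32 - 660) + (-46 + 103)*(-26 + 225))*25 = (-21279/32 + 57*199)*25 = (-21279/32 + 11343)*25 = (341697/32)*25 = 8542425/32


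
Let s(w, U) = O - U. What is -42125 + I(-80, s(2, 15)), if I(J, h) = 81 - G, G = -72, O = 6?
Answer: -41972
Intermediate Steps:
s(w, U) = 6 - U
I(J, h) = 153 (I(J, h) = 81 - 1*(-72) = 81 + 72 = 153)
-42125 + I(-80, s(2, 15)) = -42125 + 153 = -41972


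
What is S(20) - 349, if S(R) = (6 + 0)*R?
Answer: -229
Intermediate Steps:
S(R) = 6*R
S(20) - 349 = 6*20 - 349 = 120 - 349 = -229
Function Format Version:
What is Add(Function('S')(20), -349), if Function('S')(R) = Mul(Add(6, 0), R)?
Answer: -229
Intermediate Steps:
Function('S')(R) = Mul(6, R)
Add(Function('S')(20), -349) = Add(Mul(6, 20), -349) = Add(120, -349) = -229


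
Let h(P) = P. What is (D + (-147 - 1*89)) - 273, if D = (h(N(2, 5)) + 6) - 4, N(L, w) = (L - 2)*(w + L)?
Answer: -507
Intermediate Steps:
N(L, w) = (-2 + L)*(L + w)
D = 2 (D = ((2**2 - 2*2 - 2*5 + 2*5) + 6) - 4 = ((4 - 4 - 10 + 10) + 6) - 4 = (0 + 6) - 4 = 6 - 4 = 2)
(D + (-147 - 1*89)) - 273 = (2 + (-147 - 1*89)) - 273 = (2 + (-147 - 89)) - 273 = (2 - 236) - 273 = -234 - 273 = -507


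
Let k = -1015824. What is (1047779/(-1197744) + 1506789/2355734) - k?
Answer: 1433107032558962167/1410783132048 ≈ 1.0158e+6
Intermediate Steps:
(1047779/(-1197744) + 1506789/2355734) - k = (1047779/(-1197744) + 1506789/2355734) - 1*(-1015824) = (1047779*(-1/1197744) + 1506789*(1/2355734)) + 1015824 = (-1047779/1197744 + 1506789/2355734) + 1015824 = -331770565385/1410783132048 + 1015824 = 1433107032558962167/1410783132048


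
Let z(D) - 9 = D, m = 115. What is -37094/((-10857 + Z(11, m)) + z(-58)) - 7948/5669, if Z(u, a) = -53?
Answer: 123183754/62126571 ≈ 1.9828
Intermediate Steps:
z(D) = 9 + D
-37094/((-10857 + Z(11, m)) + z(-58)) - 7948/5669 = -37094/((-10857 - 53) + (9 - 58)) - 7948/5669 = -37094/(-10910 - 49) - 7948*1/5669 = -37094/(-10959) - 7948/5669 = -37094*(-1/10959) - 7948/5669 = 37094/10959 - 7948/5669 = 123183754/62126571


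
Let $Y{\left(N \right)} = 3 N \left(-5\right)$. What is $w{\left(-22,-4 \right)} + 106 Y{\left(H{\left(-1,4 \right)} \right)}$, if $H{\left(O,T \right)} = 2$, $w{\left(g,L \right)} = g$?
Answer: $-3202$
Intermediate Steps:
$Y{\left(N \right)} = - 15 N$
$w{\left(-22,-4 \right)} + 106 Y{\left(H{\left(-1,4 \right)} \right)} = -22 + 106 \left(\left(-15\right) 2\right) = -22 + 106 \left(-30\right) = -22 - 3180 = -3202$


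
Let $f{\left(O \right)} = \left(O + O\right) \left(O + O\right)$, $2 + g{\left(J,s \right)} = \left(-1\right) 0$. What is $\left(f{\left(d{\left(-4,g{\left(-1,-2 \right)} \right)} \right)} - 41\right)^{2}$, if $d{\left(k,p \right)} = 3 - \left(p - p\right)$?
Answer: $25$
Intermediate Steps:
$g{\left(J,s \right)} = -2$ ($g{\left(J,s \right)} = -2 - 0 = -2 + 0 = -2$)
$d{\left(k,p \right)} = 3$ ($d{\left(k,p \right)} = 3 - 0 = 3 + 0 = 3$)
$f{\left(O \right)} = 4 O^{2}$ ($f{\left(O \right)} = 2 O 2 O = 4 O^{2}$)
$\left(f{\left(d{\left(-4,g{\left(-1,-2 \right)} \right)} \right)} - 41\right)^{2} = \left(4 \cdot 3^{2} - 41\right)^{2} = \left(4 \cdot 9 - 41\right)^{2} = \left(36 - 41\right)^{2} = \left(-5\right)^{2} = 25$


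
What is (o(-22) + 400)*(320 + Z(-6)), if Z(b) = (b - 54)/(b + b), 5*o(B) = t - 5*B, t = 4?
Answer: 137410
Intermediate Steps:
o(B) = ⅘ - B (o(B) = (4 - 5*B)/5 = ⅘ - B)
Z(b) = (-54 + b)/(2*b) (Z(b) = (-54 + b)/((2*b)) = (-54 + b)*(1/(2*b)) = (-54 + b)/(2*b))
(o(-22) + 400)*(320 + Z(-6)) = ((⅘ - 1*(-22)) + 400)*(320 + (½)*(-54 - 6)/(-6)) = ((⅘ + 22) + 400)*(320 + (½)*(-⅙)*(-60)) = (114/5 + 400)*(320 + 5) = (2114/5)*325 = 137410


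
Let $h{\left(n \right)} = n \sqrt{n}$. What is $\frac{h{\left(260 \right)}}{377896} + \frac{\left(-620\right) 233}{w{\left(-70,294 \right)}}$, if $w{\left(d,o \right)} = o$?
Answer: $- \frac{72230}{147} + \frac{65 \sqrt{65}}{47237} \approx -491.35$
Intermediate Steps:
$h{\left(n \right)} = n^{\frac{3}{2}}$
$\frac{h{\left(260 \right)}}{377896} + \frac{\left(-620\right) 233}{w{\left(-70,294 \right)}} = \frac{260^{\frac{3}{2}}}{377896} + \frac{\left(-620\right) 233}{294} = 520 \sqrt{65} \cdot \frac{1}{377896} - \frac{72230}{147} = \frac{65 \sqrt{65}}{47237} - \frac{72230}{147} = - \frac{72230}{147} + \frac{65 \sqrt{65}}{47237}$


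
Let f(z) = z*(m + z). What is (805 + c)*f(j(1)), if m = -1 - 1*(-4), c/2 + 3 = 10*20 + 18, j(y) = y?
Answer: 4940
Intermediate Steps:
c = 430 (c = -6 + 2*(10*20 + 18) = -6 + 2*(200 + 18) = -6 + 2*218 = -6 + 436 = 430)
m = 3 (m = -1 + 4 = 3)
f(z) = z*(3 + z)
(805 + c)*f(j(1)) = (805 + 430)*(1*(3 + 1)) = 1235*(1*4) = 1235*4 = 4940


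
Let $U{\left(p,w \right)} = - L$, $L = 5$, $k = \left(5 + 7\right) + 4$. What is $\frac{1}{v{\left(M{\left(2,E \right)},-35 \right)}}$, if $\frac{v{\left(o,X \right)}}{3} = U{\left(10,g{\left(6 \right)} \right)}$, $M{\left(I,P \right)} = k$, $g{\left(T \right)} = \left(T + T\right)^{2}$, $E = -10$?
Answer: $- \frac{1}{15} \approx -0.066667$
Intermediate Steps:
$k = 16$ ($k = 12 + 4 = 16$)
$g{\left(T \right)} = 4 T^{2}$ ($g{\left(T \right)} = \left(2 T\right)^{2} = 4 T^{2}$)
$M{\left(I,P \right)} = 16$
$U{\left(p,w \right)} = -5$ ($U{\left(p,w \right)} = \left(-1\right) 5 = -5$)
$v{\left(o,X \right)} = -15$ ($v{\left(o,X \right)} = 3 \left(-5\right) = -15$)
$\frac{1}{v{\left(M{\left(2,E \right)},-35 \right)}} = \frac{1}{-15} = - \frac{1}{15}$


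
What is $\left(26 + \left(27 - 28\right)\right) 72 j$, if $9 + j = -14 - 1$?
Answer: $-43200$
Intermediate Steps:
$j = -24$ ($j = -9 - 15 = -24$)
$\left(26 + \left(27 - 28\right)\right) 72 j = \left(26 + \left(27 - 28\right)\right) 72 \left(-24\right) = \left(26 - 1\right) 72 \left(-24\right) = 25 \cdot 72 \left(-24\right) = 1800 \left(-24\right) = -43200$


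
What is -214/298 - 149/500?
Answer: -75701/74500 ≈ -1.0161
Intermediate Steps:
-214/298 - 149/500 = -214*1/298 - 149*1/500 = -107/149 - 149/500 = -75701/74500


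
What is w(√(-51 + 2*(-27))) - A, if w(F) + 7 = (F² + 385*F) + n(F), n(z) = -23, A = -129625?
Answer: 129490 + 385*I*√105 ≈ 1.2949e+5 + 3945.1*I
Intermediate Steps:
w(F) = -30 + F² + 385*F (w(F) = -7 + ((F² + 385*F) - 23) = -7 + (-23 + F² + 385*F) = -30 + F² + 385*F)
w(√(-51 + 2*(-27))) - A = (-30 + (√(-51 + 2*(-27)))² + 385*√(-51 + 2*(-27))) - 1*(-129625) = (-30 + (√(-51 - 54))² + 385*√(-51 - 54)) + 129625 = (-30 + (√(-105))² + 385*√(-105)) + 129625 = (-30 + (I*√105)² + 385*(I*√105)) + 129625 = (-30 - 105 + 385*I*√105) + 129625 = (-135 + 385*I*√105) + 129625 = 129490 + 385*I*√105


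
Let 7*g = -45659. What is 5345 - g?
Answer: 83074/7 ≈ 11868.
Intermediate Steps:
g = -45659/7 (g = (⅐)*(-45659) = -45659/7 ≈ -6522.7)
5345 - g = 5345 - 1*(-45659/7) = 5345 + 45659/7 = 83074/7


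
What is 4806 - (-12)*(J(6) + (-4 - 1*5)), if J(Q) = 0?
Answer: 4698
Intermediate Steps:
4806 - (-12)*(J(6) + (-4 - 1*5)) = 4806 - (-12)*(0 + (-4 - 1*5)) = 4806 - (-12)*(0 + (-4 - 5)) = 4806 - (-12)*(0 - 9) = 4806 - (-12)*(-9) = 4806 - 1*108 = 4806 - 108 = 4698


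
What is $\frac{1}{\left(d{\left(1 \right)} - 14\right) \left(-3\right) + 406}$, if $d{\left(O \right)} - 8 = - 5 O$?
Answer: $\frac{1}{439} \approx 0.0022779$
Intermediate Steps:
$d{\left(O \right)} = 8 - 5 O$
$\frac{1}{\left(d{\left(1 \right)} - 14\right) \left(-3\right) + 406} = \frac{1}{\left(\left(8 - 5\right) - 14\right) \left(-3\right) + 406} = \frac{1}{\left(3 - 14\right) \left(-3\right) + 406} = \frac{1}{\left(-11\right) \left(-3\right) + 406} = \frac{1}{33 + 406} = \frac{1}{439}$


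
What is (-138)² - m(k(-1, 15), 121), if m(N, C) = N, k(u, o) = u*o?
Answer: 19059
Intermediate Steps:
k(u, o) = o*u
(-138)² - m(k(-1, 15), 121) = (-138)² - 15*(-1) = 19044 - 1*(-15) = 19044 + 15 = 19059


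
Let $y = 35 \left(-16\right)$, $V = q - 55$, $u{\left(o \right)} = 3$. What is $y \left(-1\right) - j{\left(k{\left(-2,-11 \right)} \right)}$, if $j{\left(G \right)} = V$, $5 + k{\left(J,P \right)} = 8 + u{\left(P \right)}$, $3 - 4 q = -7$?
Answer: $\frac{1225}{2} \approx 612.5$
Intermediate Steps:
$q = \frac{5}{2}$ ($q = \frac{3}{4} - - \frac{7}{4} = \frac{3}{4} + \frac{7}{4} = \frac{5}{2} \approx 2.5$)
$k{\left(J,P \right)} = 6$ ($k{\left(J,P \right)} = -5 + \left(8 + 3\right) = -5 + 11 = 6$)
$V = - \frac{105}{2}$ ($V = \frac{5}{2} - 55 = - \frac{105}{2} \approx -52.5$)
$j{\left(G \right)} = - \frac{105}{2}$
$y = -560$
$y \left(-1\right) - j{\left(k{\left(-2,-11 \right)} \right)} = \left(-560\right) \left(-1\right) - - \frac{105}{2} = 560 + \frac{105}{2} = \frac{1225}{2}$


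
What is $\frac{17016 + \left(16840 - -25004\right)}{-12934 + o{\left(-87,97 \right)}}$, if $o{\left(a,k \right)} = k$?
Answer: $- \frac{19620}{4279} \approx -4.5852$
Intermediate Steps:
$\frac{17016 + \left(16840 - -25004\right)}{-12934 + o{\left(-87,97 \right)}} = \frac{17016 + \left(16840 - -25004\right)}{-12934 + 97} = \frac{17016 + \left(16840 + 25004\right)}{-12837} = \left(17016 + 41844\right) \left(- \frac{1}{12837}\right) = 58860 \left(- \frac{1}{12837}\right) = - \frac{19620}{4279}$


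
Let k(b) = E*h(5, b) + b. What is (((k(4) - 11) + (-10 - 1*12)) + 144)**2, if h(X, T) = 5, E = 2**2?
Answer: 18225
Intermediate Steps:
E = 4
k(b) = 20 + b (k(b) = 4*5 + b = 20 + b)
(((k(4) - 11) + (-10 - 1*12)) + 144)**2 = ((((20 + 4) - 11) + (-10 - 1*12)) + 144)**2 = (((24 - 11) + (-10 - 12)) + 144)**2 = ((13 - 22) + 144)**2 = (-9 + 144)**2 = 135**2 = 18225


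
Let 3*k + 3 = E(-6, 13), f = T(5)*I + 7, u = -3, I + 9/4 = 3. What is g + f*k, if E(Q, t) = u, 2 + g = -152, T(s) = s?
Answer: -351/2 ≈ -175.50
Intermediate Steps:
I = ¾ (I = -9/4 + 3 = ¾ ≈ 0.75000)
g = -154 (g = -2 - 152 = -154)
f = 43/4 (f = 5*(¾) + 7 = 15/4 + 7 = 43/4 ≈ 10.750)
E(Q, t) = -3
k = -2 (k = -1 + (⅓)*(-3) = -1 - 1 = -2)
g + f*k = -154 + (43/4)*(-2) = -154 - 43/2 = -351/2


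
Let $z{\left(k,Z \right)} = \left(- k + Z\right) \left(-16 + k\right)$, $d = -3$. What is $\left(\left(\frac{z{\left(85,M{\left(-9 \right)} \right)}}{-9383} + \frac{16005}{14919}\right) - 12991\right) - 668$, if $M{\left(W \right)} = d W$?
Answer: $- \frac{637281640030}{46661659} \approx -13658.0$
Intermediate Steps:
$M{\left(W \right)} = - 3 W$
$z{\left(k,Z \right)} = \left(-16 + k\right) \left(Z - k\right)$ ($z{\left(k,Z \right)} = \left(Z - k\right) \left(-16 + k\right) = \left(-16 + k\right) \left(Z - k\right)$)
$\left(\left(\frac{z{\left(85,M{\left(-9 \right)} \right)}}{-9383} + \frac{16005}{14919}\right) - 12991\right) - 668 = \left(\left(\frac{- 85^{2} - 16 \left(\left(-3\right) \left(-9\right)\right) + 16 \cdot 85 + \left(-3\right) \left(-9\right) 85}{-9383} + \frac{16005}{14919}\right) - 12991\right) - 668 = \left(\left(\left(\left(-1\right) 7225 - 432 + 1360 + 27 \cdot 85\right) \left(- \frac{1}{9383}\right) + 16005 \cdot \frac{1}{14919}\right) - 12991\right) - 668 = \left(\left(\left(-7225 - 432 + 1360 + 2295\right) \left(- \frac{1}{9383}\right) + \frac{5335}{4973}\right) - 12991\right) - 668 = \left(\left(\left(-4002\right) \left(- \frac{1}{9383}\right) + \frac{5335}{4973}\right) - 12991\right) - 668 = \left(\left(\frac{4002}{9383} + \frac{5335}{4973}\right) - 12991\right) - 668 = \left(\frac{69960251}{46661659} - 12991\right) - 668 = - \frac{606111651818}{46661659} - 668 = - \frac{637281640030}{46661659}$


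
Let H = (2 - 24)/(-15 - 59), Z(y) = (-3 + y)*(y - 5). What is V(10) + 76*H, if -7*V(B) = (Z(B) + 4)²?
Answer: -50425/259 ≈ -194.69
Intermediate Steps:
Z(y) = (-5 + y)*(-3 + y) (Z(y) = (-3 + y)*(-5 + y) = (-5 + y)*(-3 + y))
V(B) = -(19 + B² - 8*B)²/7 (V(B) = -((15 + B² - 8*B) + 4)²/7 = -(19 + B² - 8*B)²/7)
H = 11/37 (H = -22/(-74) = -22*(-1/74) = 11/37 ≈ 0.29730)
V(10) + 76*H = -(19 + 10² - 8*10)²/7 + 76*(11/37) = -(19 + 100 - 80)²/7 + 836/37 = -⅐*39² + 836/37 = -⅐*1521 + 836/37 = -1521/7 + 836/37 = -50425/259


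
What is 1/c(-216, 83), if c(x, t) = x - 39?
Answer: -1/255 ≈ -0.0039216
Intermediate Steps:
c(x, t) = -39 + x
1/c(-216, 83) = 1/(-39 - 216) = 1/(-255) = -1/255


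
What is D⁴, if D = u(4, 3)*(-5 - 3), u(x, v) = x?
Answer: 1048576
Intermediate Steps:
D = -32 (D = 4*(-5 - 3) = 4*(-8) = -32)
D⁴ = (-32)⁴ = 1048576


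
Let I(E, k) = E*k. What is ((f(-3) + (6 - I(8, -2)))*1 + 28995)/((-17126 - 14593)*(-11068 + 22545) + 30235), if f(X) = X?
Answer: -14507/182004364 ≈ -7.9707e-5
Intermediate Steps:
((f(-3) + (6 - I(8, -2)))*1 + 28995)/((-17126 - 14593)*(-11068 + 22545) + 30235) = ((-3 + (6 - 8*(-2)))*1 + 28995)/((-17126 - 14593)*(-11068 + 22545) + 30235) = ((-3 + (6 - 1*(-16)))*1 + 28995)/(-31719*11477 + 30235) = ((-3 + (6 + 16))*1 + 28995)/(-364038963 + 30235) = ((-3 + 22)*1 + 28995)/(-364008728) = (19*1 + 28995)*(-1/364008728) = (19 + 28995)*(-1/364008728) = 29014*(-1/364008728) = -14507/182004364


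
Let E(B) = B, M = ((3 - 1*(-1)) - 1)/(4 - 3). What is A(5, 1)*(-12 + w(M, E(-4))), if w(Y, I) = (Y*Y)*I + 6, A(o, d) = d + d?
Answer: -84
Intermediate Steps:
A(o, d) = 2*d
M = 3 (M = ((3 + 1) - 1)/1 = (4 - 1)*1 = 3*1 = 3)
w(Y, I) = 6 + I*Y**2 (w(Y, I) = Y**2*I + 6 = I*Y**2 + 6 = 6 + I*Y**2)
A(5, 1)*(-12 + w(M, E(-4))) = (2*1)*(-12 + (6 - 4*3**2)) = 2*(-12 + (6 - 4*9)) = 2*(-12 + (6 - 36)) = 2*(-12 - 30) = 2*(-42) = -84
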